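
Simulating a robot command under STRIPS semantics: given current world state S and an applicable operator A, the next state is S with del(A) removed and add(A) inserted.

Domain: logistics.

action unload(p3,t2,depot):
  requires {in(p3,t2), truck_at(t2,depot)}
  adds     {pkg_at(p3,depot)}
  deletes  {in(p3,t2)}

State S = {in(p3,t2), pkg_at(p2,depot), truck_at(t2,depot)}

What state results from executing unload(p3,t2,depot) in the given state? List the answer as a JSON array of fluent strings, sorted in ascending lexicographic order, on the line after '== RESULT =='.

Progress:
  pre ⊆ S: {in(p3,t2), truck_at(t2,depot)} ⊆ S  — applicable
  S \ del = {pkg_at(p2,depot), truck_at(t2,depot)}
  ∪ add   = {pkg_at(p2,depot), pkg_at(p3,depot), truck_at(t2,depot)}

== RESULT ==
["pkg_at(p2,depot)", "pkg_at(p3,depot)", "truck_at(t2,depot)"]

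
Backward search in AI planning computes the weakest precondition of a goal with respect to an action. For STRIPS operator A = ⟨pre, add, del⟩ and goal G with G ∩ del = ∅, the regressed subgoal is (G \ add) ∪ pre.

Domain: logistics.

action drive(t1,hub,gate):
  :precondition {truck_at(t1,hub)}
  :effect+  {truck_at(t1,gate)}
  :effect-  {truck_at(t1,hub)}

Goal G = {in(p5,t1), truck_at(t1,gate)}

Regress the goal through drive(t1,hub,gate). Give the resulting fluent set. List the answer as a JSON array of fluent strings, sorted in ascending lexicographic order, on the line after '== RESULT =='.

Compute (G \ add) ∪ pre:
  G ∩ del = {}  (empty — regression defined)
  G \ add = {in(p5,t1), truck_at(t1,gate)} \ {truck_at(t1,gate)} = {in(p5,t1)}
  ∪ pre   = {in(p5,t1)} ∪ {truck_at(t1,hub)}
          = {in(p5,t1), truck_at(t1,hub)}

== RESULT ==
["in(p5,t1)", "truck_at(t1,hub)"]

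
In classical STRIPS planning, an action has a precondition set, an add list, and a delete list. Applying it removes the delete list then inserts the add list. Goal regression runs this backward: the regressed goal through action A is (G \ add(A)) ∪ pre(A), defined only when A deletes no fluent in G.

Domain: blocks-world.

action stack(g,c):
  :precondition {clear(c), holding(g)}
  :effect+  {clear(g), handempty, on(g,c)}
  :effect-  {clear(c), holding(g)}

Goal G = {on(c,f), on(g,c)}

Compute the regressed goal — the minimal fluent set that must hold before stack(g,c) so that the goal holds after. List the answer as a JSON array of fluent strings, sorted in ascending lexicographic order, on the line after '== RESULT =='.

Compute (G \ add) ∪ pre:
  G ∩ del = {}  (empty — regression defined)
  G \ add = {on(c,f), on(g,c)} \ {clear(g), handempty, on(g,c)} = {on(c,f)}
  ∪ pre   = {on(c,f)} ∪ {clear(c), holding(g)}
          = {clear(c), holding(g), on(c,f)}

== RESULT ==
["clear(c)", "holding(g)", "on(c,f)"]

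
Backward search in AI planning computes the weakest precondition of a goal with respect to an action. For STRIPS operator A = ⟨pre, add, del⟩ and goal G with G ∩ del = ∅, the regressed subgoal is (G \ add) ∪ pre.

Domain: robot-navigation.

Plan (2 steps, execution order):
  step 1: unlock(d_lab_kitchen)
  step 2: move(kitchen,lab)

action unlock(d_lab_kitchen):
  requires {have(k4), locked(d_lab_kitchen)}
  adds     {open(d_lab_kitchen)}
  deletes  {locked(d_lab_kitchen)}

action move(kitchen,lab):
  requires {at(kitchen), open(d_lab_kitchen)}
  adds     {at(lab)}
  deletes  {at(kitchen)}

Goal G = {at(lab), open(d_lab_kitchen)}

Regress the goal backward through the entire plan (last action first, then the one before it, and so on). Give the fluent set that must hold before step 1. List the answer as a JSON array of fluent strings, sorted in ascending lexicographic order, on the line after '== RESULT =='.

Work backward from the goal:
  through step 2 (move(kitchen,lab)): drop {at(lab)}, keep {open(d_lab_kitchen)}, require {at(kitchen), open(d_lab_kitchen)}
    → {at(kitchen), open(d_lab_kitchen)}
  through step 1 (unlock(d_lab_kitchen)): drop {open(d_lab_kitchen)}, keep {at(kitchen)}, require {have(k4), locked(d_lab_kitchen)}
    → {at(kitchen), have(k4), locked(d_lab_kitchen)}

== RESULT ==
["at(kitchen)", "have(k4)", "locked(d_lab_kitchen)"]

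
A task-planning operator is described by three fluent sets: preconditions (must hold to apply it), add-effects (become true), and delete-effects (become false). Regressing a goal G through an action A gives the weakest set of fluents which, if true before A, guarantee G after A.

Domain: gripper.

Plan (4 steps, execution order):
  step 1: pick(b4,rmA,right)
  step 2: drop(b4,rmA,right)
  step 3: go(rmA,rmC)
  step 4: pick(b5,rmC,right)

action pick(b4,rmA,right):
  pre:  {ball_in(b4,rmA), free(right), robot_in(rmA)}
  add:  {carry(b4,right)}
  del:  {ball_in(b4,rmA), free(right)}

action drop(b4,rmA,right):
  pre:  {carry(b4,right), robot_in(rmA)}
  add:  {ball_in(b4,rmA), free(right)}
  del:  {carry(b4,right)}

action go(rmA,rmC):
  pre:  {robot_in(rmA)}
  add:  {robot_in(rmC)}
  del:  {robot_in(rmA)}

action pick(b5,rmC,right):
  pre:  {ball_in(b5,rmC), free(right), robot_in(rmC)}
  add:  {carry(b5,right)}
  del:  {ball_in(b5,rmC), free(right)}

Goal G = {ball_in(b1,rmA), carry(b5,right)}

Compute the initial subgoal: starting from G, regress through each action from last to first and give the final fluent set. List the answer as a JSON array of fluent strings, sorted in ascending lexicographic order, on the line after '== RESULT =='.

Regress step by step:
  through step 4 (pick(b5,rmC,right)): drop {carry(b5,right)}, keep {ball_in(b1,rmA)}, require {ball_in(b5,rmC), free(right), robot_in(rmC)}
    → {ball_in(b1,rmA), ball_in(b5,rmC), free(right), robot_in(rmC)}
  through step 3 (go(rmA,rmC)): drop {robot_in(rmC)}, keep {ball_in(b1,rmA), ball_in(b5,rmC), free(right)}, require {robot_in(rmA)}
    → {ball_in(b1,rmA), ball_in(b5,rmC), free(right), robot_in(rmA)}
  through step 2 (drop(b4,rmA,right)): drop {free(right)}, keep {ball_in(b1,rmA), ball_in(b5,rmC), robot_in(rmA)}, require {carry(b4,right), robot_in(rmA)}
    → {ball_in(b1,rmA), ball_in(b5,rmC), carry(b4,right), robot_in(rmA)}
  through step 1 (pick(b4,rmA,right)): drop {carry(b4,right)}, keep {ball_in(b1,rmA), ball_in(b5,rmC), robot_in(rmA)}, require {ball_in(b4,rmA), free(right), robot_in(rmA)}
    → {ball_in(b1,rmA), ball_in(b4,rmA), ball_in(b5,rmC), free(right), robot_in(rmA)}

== RESULT ==
["ball_in(b1,rmA)", "ball_in(b4,rmA)", "ball_in(b5,rmC)", "free(right)", "robot_in(rmA)"]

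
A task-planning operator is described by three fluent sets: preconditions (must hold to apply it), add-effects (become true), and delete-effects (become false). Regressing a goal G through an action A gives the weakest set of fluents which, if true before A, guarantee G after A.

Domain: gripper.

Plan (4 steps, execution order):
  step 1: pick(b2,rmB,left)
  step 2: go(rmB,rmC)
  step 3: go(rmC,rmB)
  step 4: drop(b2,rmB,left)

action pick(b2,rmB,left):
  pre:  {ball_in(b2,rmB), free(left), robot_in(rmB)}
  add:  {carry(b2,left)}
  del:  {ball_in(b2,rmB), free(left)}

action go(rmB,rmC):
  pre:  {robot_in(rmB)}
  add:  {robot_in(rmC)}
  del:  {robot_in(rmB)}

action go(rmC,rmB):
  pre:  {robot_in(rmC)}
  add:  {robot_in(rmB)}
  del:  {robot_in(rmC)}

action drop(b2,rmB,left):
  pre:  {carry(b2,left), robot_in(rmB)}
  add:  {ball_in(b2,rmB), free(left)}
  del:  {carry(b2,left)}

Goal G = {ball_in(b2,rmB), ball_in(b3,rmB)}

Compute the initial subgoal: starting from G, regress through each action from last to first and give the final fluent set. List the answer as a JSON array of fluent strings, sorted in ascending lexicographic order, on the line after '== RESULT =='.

Regress step by step:
  through step 4 (drop(b2,rmB,left)): drop {ball_in(b2,rmB)}, keep {ball_in(b3,rmB)}, require {carry(b2,left), robot_in(rmB)}
    → {ball_in(b3,rmB), carry(b2,left), robot_in(rmB)}
  through step 3 (go(rmC,rmB)): drop {robot_in(rmB)}, keep {ball_in(b3,rmB), carry(b2,left)}, require {robot_in(rmC)}
    → {ball_in(b3,rmB), carry(b2,left), robot_in(rmC)}
  through step 2 (go(rmB,rmC)): drop {robot_in(rmC)}, keep {ball_in(b3,rmB), carry(b2,left)}, require {robot_in(rmB)}
    → {ball_in(b3,rmB), carry(b2,left), robot_in(rmB)}
  through step 1 (pick(b2,rmB,left)): drop {carry(b2,left)}, keep {ball_in(b3,rmB), robot_in(rmB)}, require {ball_in(b2,rmB), free(left), robot_in(rmB)}
    → {ball_in(b2,rmB), ball_in(b3,rmB), free(left), robot_in(rmB)}

== RESULT ==
["ball_in(b2,rmB)", "ball_in(b3,rmB)", "free(left)", "robot_in(rmB)"]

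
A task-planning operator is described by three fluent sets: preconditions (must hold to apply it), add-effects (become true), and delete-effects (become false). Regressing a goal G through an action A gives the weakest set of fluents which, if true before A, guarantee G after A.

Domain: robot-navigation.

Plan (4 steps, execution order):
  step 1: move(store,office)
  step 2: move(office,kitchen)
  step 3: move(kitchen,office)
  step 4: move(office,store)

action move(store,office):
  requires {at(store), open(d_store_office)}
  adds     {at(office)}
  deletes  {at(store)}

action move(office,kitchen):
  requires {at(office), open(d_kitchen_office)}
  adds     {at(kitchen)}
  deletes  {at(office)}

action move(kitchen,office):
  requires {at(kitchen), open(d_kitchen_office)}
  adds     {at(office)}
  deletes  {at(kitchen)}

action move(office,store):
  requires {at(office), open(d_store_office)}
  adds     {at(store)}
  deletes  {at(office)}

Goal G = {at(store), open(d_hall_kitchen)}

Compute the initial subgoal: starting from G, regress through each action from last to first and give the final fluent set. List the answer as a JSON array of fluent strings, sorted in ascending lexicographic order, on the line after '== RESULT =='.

Work backward from the goal:
  through step 4 (move(office,store)): drop {at(store)}, keep {open(d_hall_kitchen)}, require {at(office), open(d_store_office)}
    → {at(office), open(d_hall_kitchen), open(d_store_office)}
  through step 3 (move(kitchen,office)): drop {at(office)}, keep {open(d_hall_kitchen), open(d_store_office)}, require {at(kitchen), open(d_kitchen_office)}
    → {at(kitchen), open(d_hall_kitchen), open(d_kitchen_office), open(d_store_office)}
  through step 2 (move(office,kitchen)): drop {at(kitchen)}, keep {open(d_hall_kitchen), open(d_kitchen_office), open(d_store_office)}, require {at(office), open(d_kitchen_office)}
    → {at(office), open(d_hall_kitchen), open(d_kitchen_office), open(d_store_office)}
  through step 1 (move(store,office)): drop {at(office)}, keep {open(d_hall_kitchen), open(d_kitchen_office), open(d_store_office)}, require {at(store), open(d_store_office)}
    → {at(store), open(d_hall_kitchen), open(d_kitchen_office), open(d_store_office)}

== RESULT ==
["at(store)", "open(d_hall_kitchen)", "open(d_kitchen_office)", "open(d_store_office)"]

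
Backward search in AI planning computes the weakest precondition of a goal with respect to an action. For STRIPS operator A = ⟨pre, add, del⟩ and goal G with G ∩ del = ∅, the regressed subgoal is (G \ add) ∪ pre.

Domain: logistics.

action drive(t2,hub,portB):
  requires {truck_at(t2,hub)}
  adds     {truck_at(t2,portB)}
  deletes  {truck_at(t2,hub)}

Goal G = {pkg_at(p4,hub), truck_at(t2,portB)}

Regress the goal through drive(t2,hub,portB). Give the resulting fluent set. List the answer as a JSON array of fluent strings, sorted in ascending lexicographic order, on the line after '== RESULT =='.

Regress:
  G ∩ del = {}  (empty — regression defined)
  G \ add = {pkg_at(p4,hub), truck_at(t2,portB)} \ {truck_at(t2,portB)} = {pkg_at(p4,hub)}
  ∪ pre   = {pkg_at(p4,hub)} ∪ {truck_at(t2,hub)}
          = {pkg_at(p4,hub), truck_at(t2,hub)}

== RESULT ==
["pkg_at(p4,hub)", "truck_at(t2,hub)"]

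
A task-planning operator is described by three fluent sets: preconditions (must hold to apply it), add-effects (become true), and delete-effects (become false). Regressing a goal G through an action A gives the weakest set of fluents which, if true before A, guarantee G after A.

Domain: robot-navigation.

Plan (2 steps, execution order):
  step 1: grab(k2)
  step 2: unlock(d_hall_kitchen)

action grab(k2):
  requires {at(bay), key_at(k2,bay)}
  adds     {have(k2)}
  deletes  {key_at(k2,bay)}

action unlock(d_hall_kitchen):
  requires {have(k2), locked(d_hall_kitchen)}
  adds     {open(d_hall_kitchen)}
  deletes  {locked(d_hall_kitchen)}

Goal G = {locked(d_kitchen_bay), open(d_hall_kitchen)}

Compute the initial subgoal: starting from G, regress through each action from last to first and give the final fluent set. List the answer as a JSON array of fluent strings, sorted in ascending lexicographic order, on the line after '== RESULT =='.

Work backward from the goal:
  through step 2 (unlock(d_hall_kitchen)): drop {open(d_hall_kitchen)}, keep {locked(d_kitchen_bay)}, require {have(k2), locked(d_hall_kitchen)}
    → {have(k2), locked(d_hall_kitchen), locked(d_kitchen_bay)}
  through step 1 (grab(k2)): drop {have(k2)}, keep {locked(d_hall_kitchen), locked(d_kitchen_bay)}, require {at(bay), key_at(k2,bay)}
    → {at(bay), key_at(k2,bay), locked(d_hall_kitchen), locked(d_kitchen_bay)}

== RESULT ==
["at(bay)", "key_at(k2,bay)", "locked(d_hall_kitchen)", "locked(d_kitchen_bay)"]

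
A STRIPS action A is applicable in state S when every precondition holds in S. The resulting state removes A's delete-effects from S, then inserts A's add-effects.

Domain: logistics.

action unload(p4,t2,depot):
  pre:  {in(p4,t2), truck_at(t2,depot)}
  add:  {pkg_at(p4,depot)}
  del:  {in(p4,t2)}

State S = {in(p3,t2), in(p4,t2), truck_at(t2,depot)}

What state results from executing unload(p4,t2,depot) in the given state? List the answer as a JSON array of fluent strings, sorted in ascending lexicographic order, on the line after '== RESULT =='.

Compute (S \ del) ∪ add:
  pre ⊆ S: {in(p4,t2), truck_at(t2,depot)} ⊆ S  — applicable
  S \ del = {in(p3,t2), truck_at(t2,depot)}
  ∪ add   = {in(p3,t2), pkg_at(p4,depot), truck_at(t2,depot)}

== RESULT ==
["in(p3,t2)", "pkg_at(p4,depot)", "truck_at(t2,depot)"]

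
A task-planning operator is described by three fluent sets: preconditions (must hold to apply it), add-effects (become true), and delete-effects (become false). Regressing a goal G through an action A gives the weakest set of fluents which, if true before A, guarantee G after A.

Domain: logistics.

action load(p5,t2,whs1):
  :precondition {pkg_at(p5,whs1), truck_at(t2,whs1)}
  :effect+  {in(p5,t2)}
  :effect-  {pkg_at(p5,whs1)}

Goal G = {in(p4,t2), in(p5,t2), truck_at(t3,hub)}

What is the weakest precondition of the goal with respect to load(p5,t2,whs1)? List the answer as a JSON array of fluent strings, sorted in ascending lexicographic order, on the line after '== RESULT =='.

Compute (G \ add) ∪ pre:
  G ∩ del = {}  (empty — regression defined)
  G \ add = {in(p4,t2), in(p5,t2), truck_at(t3,hub)} \ {in(p5,t2)} = {in(p4,t2), truck_at(t3,hub)}
  ∪ pre   = {in(p4,t2), truck_at(t3,hub)} ∪ {pkg_at(p5,whs1), truck_at(t2,whs1)}
          = {in(p4,t2), pkg_at(p5,whs1), truck_at(t2,whs1), truck_at(t3,hub)}

== RESULT ==
["in(p4,t2)", "pkg_at(p5,whs1)", "truck_at(t2,whs1)", "truck_at(t3,hub)"]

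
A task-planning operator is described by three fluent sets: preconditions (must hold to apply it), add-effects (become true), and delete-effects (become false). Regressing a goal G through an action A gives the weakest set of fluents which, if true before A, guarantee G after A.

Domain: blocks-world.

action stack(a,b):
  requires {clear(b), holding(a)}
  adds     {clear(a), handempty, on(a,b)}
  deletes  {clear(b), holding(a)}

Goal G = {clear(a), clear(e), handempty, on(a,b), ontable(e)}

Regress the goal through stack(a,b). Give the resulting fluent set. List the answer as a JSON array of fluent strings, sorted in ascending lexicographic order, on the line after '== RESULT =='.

Compute (G \ add) ∪ pre:
  G ∩ del = {}  (empty — regression defined)
  G \ add = {clear(a), clear(e), handempty, on(a,b), ontable(e)} \ {clear(a), handempty, on(a,b)} = {clear(e), ontable(e)}
  ∪ pre   = {clear(e), ontable(e)} ∪ {clear(b), holding(a)}
          = {clear(b), clear(e), holding(a), ontable(e)}

== RESULT ==
["clear(b)", "clear(e)", "holding(a)", "ontable(e)"]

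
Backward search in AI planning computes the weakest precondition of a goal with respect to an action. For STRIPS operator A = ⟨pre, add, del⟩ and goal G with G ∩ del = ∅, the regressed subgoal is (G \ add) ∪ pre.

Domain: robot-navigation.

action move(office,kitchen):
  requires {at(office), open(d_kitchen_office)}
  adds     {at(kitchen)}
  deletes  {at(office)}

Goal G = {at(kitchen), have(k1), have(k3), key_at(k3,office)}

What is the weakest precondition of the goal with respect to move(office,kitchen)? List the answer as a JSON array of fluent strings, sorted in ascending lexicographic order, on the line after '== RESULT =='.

Regress:
  G ∩ del = {}  (empty — regression defined)
  G \ add = {at(kitchen), have(k1), have(k3), key_at(k3,office)} \ {at(kitchen)} = {have(k1), have(k3), key_at(k3,office)}
  ∪ pre   = {have(k1), have(k3), key_at(k3,office)} ∪ {at(office), open(d_kitchen_office)}
          = {at(office), have(k1), have(k3), key_at(k3,office), open(d_kitchen_office)}

== RESULT ==
["at(office)", "have(k1)", "have(k3)", "key_at(k3,office)", "open(d_kitchen_office)"]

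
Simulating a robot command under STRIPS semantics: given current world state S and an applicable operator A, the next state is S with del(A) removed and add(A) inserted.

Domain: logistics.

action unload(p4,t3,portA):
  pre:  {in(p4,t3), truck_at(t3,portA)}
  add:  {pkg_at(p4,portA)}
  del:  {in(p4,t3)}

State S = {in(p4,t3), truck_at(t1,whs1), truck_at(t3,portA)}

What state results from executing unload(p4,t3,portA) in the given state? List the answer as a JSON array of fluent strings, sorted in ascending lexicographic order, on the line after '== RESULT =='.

Progress:
  pre ⊆ S: {in(p4,t3), truck_at(t3,portA)} ⊆ S  — applicable
  S \ del = {truck_at(t1,whs1), truck_at(t3,portA)}
  ∪ add   = {pkg_at(p4,portA), truck_at(t1,whs1), truck_at(t3,portA)}

== RESULT ==
["pkg_at(p4,portA)", "truck_at(t1,whs1)", "truck_at(t3,portA)"]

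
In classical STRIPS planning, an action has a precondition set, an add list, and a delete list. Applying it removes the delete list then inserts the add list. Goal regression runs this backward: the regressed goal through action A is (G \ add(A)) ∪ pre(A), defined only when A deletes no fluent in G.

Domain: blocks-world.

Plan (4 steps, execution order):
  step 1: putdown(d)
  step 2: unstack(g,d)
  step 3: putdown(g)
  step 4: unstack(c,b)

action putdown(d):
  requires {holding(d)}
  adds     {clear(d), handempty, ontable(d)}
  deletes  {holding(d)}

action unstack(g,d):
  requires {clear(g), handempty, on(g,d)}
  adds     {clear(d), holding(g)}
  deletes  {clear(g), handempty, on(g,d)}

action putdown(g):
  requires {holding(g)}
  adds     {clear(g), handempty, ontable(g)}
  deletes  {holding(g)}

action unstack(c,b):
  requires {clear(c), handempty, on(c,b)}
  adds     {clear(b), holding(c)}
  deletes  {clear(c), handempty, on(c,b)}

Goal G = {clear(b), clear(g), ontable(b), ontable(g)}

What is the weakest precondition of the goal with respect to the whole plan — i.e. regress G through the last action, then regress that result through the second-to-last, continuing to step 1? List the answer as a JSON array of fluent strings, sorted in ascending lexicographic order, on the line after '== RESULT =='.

Work backward from the goal:
  through step 4 (unstack(c,b)): drop {clear(b)}, keep {clear(g), ontable(b), ontable(g)}, require {clear(c), handempty, on(c,b)}
    → {clear(c), clear(g), handempty, on(c,b), ontable(b), ontable(g)}
  through step 3 (putdown(g)): drop {clear(g), handempty, ontable(g)}, keep {clear(c), on(c,b), ontable(b)}, require {holding(g)}
    → {clear(c), holding(g), on(c,b), ontable(b)}
  through step 2 (unstack(g,d)): drop {holding(g)}, keep {clear(c), on(c,b), ontable(b)}, require {clear(g), handempty, on(g,d)}
    → {clear(c), clear(g), handempty, on(c,b), on(g,d), ontable(b)}
  through step 1 (putdown(d)): drop {handempty}, keep {clear(c), clear(g), on(c,b), on(g,d), ontable(b)}, require {holding(d)}
    → {clear(c), clear(g), holding(d), on(c,b), on(g,d), ontable(b)}

== RESULT ==
["clear(c)", "clear(g)", "holding(d)", "on(c,b)", "on(g,d)", "ontable(b)"]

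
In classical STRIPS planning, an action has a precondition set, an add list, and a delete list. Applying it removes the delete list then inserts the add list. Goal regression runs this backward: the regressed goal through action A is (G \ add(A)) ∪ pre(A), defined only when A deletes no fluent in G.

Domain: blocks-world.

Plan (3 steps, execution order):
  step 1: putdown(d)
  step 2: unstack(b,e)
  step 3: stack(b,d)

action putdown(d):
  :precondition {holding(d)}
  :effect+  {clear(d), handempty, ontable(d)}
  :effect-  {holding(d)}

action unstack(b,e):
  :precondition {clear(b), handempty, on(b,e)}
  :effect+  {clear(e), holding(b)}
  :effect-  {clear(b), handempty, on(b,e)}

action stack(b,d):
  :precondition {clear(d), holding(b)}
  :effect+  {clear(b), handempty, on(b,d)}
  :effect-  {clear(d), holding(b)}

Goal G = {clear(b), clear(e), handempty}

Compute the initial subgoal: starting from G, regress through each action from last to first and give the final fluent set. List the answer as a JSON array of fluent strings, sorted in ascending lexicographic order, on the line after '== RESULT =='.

Regress step by step:
  through step 3 (stack(b,d)): drop {clear(b), handempty}, keep {clear(e)}, require {clear(d), holding(b)}
    → {clear(d), clear(e), holding(b)}
  through step 2 (unstack(b,e)): drop {clear(e), holding(b)}, keep {clear(d)}, require {clear(b), handempty, on(b,e)}
    → {clear(b), clear(d), handempty, on(b,e)}
  through step 1 (putdown(d)): drop {clear(d), handempty}, keep {clear(b), on(b,e)}, require {holding(d)}
    → {clear(b), holding(d), on(b,e)}

== RESULT ==
["clear(b)", "holding(d)", "on(b,e)"]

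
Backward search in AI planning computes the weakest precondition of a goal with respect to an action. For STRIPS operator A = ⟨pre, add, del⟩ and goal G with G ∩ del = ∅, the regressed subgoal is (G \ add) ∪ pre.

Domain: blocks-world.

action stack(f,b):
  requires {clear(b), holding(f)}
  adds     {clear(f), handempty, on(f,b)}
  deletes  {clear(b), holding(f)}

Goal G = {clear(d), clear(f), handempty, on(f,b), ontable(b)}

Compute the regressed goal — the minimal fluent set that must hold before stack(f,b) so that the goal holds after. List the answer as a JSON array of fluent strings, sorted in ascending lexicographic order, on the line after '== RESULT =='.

Compute (G \ add) ∪ pre:
  G ∩ del = {}  (empty — regression defined)
  G \ add = {clear(d), clear(f), handempty, on(f,b), ontable(b)} \ {clear(f), handempty, on(f,b)} = {clear(d), ontable(b)}
  ∪ pre   = {clear(d), ontable(b)} ∪ {clear(b), holding(f)}
          = {clear(b), clear(d), holding(f), ontable(b)}

== RESULT ==
["clear(b)", "clear(d)", "holding(f)", "ontable(b)"]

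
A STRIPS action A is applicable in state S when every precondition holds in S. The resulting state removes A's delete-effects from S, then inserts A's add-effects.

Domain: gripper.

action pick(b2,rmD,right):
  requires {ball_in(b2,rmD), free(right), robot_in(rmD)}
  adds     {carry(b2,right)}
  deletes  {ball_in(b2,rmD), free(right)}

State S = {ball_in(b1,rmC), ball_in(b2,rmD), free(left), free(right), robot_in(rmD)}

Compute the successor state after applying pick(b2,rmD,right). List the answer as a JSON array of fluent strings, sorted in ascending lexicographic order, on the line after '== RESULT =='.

Progress:
  pre ⊆ S: {ball_in(b2,rmD), free(right), robot_in(rmD)} ⊆ S  — applicable
  S \ del = {ball_in(b1,rmC), free(left), robot_in(rmD)}
  ∪ add   = {ball_in(b1,rmC), carry(b2,right), free(left), robot_in(rmD)}

== RESULT ==
["ball_in(b1,rmC)", "carry(b2,right)", "free(left)", "robot_in(rmD)"]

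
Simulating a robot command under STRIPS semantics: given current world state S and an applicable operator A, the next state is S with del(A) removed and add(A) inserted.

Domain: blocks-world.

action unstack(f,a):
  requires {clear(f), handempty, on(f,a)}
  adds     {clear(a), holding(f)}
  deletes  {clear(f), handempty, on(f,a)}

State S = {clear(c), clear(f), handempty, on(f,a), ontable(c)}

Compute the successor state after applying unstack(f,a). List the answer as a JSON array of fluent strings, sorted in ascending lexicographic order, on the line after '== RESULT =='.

Progress:
  pre ⊆ S: {clear(f), handempty, on(f,a)} ⊆ S  — applicable
  S \ del = {clear(c), ontable(c)}
  ∪ add   = {clear(a), clear(c), holding(f), ontable(c)}

== RESULT ==
["clear(a)", "clear(c)", "holding(f)", "ontable(c)"]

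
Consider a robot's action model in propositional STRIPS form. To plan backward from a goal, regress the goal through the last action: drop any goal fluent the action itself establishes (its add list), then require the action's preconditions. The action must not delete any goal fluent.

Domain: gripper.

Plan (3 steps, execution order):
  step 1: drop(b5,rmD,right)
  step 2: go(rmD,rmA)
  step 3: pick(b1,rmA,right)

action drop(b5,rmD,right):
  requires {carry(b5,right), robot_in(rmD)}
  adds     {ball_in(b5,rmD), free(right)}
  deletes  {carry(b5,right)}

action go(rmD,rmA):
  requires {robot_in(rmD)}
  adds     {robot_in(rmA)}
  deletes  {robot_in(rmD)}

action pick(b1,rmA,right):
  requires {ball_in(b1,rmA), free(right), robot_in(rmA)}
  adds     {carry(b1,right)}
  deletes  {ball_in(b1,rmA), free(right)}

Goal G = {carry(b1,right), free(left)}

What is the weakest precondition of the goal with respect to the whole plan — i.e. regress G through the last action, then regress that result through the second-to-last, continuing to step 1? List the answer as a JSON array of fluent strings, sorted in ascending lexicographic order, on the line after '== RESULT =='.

Regress step by step:
  through step 3 (pick(b1,rmA,right)): drop {carry(b1,right)}, keep {free(left)}, require {ball_in(b1,rmA), free(right), robot_in(rmA)}
    → {ball_in(b1,rmA), free(left), free(right), robot_in(rmA)}
  through step 2 (go(rmD,rmA)): drop {robot_in(rmA)}, keep {ball_in(b1,rmA), free(left), free(right)}, require {robot_in(rmD)}
    → {ball_in(b1,rmA), free(left), free(right), robot_in(rmD)}
  through step 1 (drop(b5,rmD,right)): drop {free(right)}, keep {ball_in(b1,rmA), free(left), robot_in(rmD)}, require {carry(b5,right), robot_in(rmD)}
    → {ball_in(b1,rmA), carry(b5,right), free(left), robot_in(rmD)}

== RESULT ==
["ball_in(b1,rmA)", "carry(b5,right)", "free(left)", "robot_in(rmD)"]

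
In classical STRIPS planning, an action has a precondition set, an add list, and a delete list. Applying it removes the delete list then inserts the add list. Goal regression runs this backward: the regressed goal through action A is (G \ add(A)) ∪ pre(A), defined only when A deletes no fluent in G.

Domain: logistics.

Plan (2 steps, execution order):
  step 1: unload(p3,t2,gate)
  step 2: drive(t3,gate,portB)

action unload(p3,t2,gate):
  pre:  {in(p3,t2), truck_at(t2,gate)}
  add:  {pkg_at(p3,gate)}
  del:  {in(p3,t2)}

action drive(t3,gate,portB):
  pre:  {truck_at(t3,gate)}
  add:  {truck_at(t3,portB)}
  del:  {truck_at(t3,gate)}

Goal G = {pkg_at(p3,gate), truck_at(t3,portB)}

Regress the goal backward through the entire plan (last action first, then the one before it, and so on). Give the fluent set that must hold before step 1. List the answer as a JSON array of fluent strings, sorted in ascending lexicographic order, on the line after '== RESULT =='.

Regress step by step:
  through step 2 (drive(t3,gate,portB)): drop {truck_at(t3,portB)}, keep {pkg_at(p3,gate)}, require {truck_at(t3,gate)}
    → {pkg_at(p3,gate), truck_at(t3,gate)}
  through step 1 (unload(p3,t2,gate)): drop {pkg_at(p3,gate)}, keep {truck_at(t3,gate)}, require {in(p3,t2), truck_at(t2,gate)}
    → {in(p3,t2), truck_at(t2,gate), truck_at(t3,gate)}

== RESULT ==
["in(p3,t2)", "truck_at(t2,gate)", "truck_at(t3,gate)"]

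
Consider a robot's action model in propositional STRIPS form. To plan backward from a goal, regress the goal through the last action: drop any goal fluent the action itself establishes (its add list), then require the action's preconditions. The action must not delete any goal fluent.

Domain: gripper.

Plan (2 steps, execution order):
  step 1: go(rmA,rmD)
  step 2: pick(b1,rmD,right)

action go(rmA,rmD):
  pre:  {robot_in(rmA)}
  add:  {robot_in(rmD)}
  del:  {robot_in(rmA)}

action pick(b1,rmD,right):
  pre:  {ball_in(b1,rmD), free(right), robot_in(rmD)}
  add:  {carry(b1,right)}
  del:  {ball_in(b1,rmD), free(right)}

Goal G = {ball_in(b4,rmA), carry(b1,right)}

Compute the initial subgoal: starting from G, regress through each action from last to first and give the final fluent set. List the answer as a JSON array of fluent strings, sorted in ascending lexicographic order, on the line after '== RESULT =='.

Regress step by step:
  through step 2 (pick(b1,rmD,right)): drop {carry(b1,right)}, keep {ball_in(b4,rmA)}, require {ball_in(b1,rmD), free(right), robot_in(rmD)}
    → {ball_in(b1,rmD), ball_in(b4,rmA), free(right), robot_in(rmD)}
  through step 1 (go(rmA,rmD)): drop {robot_in(rmD)}, keep {ball_in(b1,rmD), ball_in(b4,rmA), free(right)}, require {robot_in(rmA)}
    → {ball_in(b1,rmD), ball_in(b4,rmA), free(right), robot_in(rmA)}

== RESULT ==
["ball_in(b1,rmD)", "ball_in(b4,rmA)", "free(right)", "robot_in(rmA)"]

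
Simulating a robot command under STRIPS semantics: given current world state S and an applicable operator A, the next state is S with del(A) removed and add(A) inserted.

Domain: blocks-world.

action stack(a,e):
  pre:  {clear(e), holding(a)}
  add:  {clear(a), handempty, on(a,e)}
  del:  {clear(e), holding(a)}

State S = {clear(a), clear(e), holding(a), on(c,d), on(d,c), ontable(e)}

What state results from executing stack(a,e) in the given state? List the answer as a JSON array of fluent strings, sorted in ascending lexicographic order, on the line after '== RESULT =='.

Progress:
  pre ⊆ S: {clear(e), holding(a)} ⊆ S  — applicable
  S \ del = {clear(a), on(c,d), on(d,c), ontable(e)}
  ∪ add   = {clear(a), handempty, on(a,e), on(c,d), on(d,c), ontable(e)}

== RESULT ==
["clear(a)", "handempty", "on(a,e)", "on(c,d)", "on(d,c)", "ontable(e)"]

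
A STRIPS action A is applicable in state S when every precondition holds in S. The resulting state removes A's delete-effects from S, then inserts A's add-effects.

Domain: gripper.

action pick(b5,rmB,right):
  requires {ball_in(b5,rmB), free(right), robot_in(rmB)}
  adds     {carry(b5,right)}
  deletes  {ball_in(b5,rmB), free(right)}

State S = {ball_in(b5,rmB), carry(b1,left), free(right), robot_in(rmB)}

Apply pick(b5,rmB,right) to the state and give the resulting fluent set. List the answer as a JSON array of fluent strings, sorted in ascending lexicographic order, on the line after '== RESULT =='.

Progress:
  pre ⊆ S: {ball_in(b5,rmB), free(right), robot_in(rmB)} ⊆ S  — applicable
  S \ del = {carry(b1,left), robot_in(rmB)}
  ∪ add   = {carry(b1,left), carry(b5,right), robot_in(rmB)}

== RESULT ==
["carry(b1,left)", "carry(b5,right)", "robot_in(rmB)"]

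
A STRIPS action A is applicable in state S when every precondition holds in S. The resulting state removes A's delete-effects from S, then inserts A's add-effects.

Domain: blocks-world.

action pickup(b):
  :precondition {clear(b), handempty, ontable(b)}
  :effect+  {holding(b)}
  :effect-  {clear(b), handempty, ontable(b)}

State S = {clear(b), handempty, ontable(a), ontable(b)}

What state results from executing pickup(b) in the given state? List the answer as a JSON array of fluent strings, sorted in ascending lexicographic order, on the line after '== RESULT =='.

Compute (S \ del) ∪ add:
  pre ⊆ S: {clear(b), handempty, ontable(b)} ⊆ S  — applicable
  S \ del = {ontable(a)}
  ∪ add   = {holding(b), ontable(a)}

== RESULT ==
["holding(b)", "ontable(a)"]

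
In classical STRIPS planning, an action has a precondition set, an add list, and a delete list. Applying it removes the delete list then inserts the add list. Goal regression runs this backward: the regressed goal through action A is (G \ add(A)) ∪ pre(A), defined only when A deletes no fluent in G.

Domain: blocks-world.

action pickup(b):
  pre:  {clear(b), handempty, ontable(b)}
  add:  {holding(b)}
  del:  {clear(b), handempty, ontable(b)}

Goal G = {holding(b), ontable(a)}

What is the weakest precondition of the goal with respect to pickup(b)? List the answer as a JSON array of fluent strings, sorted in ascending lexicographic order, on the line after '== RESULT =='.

Compute (G \ add) ∪ pre:
  G ∩ del = {}  (empty — regression defined)
  G \ add = {holding(b), ontable(a)} \ {holding(b)} = {ontable(a)}
  ∪ pre   = {ontable(a)} ∪ {clear(b), handempty, ontable(b)}
          = {clear(b), handempty, ontable(a), ontable(b)}

== RESULT ==
["clear(b)", "handempty", "ontable(a)", "ontable(b)"]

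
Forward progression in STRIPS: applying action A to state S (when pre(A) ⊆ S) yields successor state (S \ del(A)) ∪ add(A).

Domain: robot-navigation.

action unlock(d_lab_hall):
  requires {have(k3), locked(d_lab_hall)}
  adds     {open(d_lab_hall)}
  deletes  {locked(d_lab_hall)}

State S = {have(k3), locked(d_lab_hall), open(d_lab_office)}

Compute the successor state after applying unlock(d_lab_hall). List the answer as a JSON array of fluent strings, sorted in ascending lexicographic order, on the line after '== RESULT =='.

Compute (S \ del) ∪ add:
  pre ⊆ S: {have(k3), locked(d_lab_hall)} ⊆ S  — applicable
  S \ del = {have(k3), open(d_lab_office)}
  ∪ add   = {have(k3), open(d_lab_hall), open(d_lab_office)}

== RESULT ==
["have(k3)", "open(d_lab_hall)", "open(d_lab_office)"]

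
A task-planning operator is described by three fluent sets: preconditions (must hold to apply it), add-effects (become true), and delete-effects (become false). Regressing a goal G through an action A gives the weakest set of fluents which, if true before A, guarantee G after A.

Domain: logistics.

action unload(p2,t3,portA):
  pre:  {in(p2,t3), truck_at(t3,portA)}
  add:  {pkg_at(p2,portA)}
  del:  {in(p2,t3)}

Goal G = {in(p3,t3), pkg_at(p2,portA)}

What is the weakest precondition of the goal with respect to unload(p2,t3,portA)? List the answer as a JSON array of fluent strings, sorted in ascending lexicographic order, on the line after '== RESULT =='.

Regress:
  G ∩ del = {}  (empty — regression defined)
  G \ add = {in(p3,t3), pkg_at(p2,portA)} \ {pkg_at(p2,portA)} = {in(p3,t3)}
  ∪ pre   = {in(p3,t3)} ∪ {in(p2,t3), truck_at(t3,portA)}
          = {in(p2,t3), in(p3,t3), truck_at(t3,portA)}

== RESULT ==
["in(p2,t3)", "in(p3,t3)", "truck_at(t3,portA)"]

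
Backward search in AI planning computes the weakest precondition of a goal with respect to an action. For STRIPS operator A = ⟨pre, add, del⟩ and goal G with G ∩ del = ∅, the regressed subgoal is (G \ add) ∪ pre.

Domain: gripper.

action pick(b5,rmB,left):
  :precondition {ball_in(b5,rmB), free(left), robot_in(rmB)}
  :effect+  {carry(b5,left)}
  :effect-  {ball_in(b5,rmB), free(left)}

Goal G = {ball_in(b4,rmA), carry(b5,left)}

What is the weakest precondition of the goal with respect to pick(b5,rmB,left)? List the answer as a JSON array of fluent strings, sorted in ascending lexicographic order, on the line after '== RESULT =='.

Compute (G \ add) ∪ pre:
  G ∩ del = {}  (empty — regression defined)
  G \ add = {ball_in(b4,rmA), carry(b5,left)} \ {carry(b5,left)} = {ball_in(b4,rmA)}
  ∪ pre   = {ball_in(b4,rmA)} ∪ {ball_in(b5,rmB), free(left), robot_in(rmB)}
          = {ball_in(b4,rmA), ball_in(b5,rmB), free(left), robot_in(rmB)}

== RESULT ==
["ball_in(b4,rmA)", "ball_in(b5,rmB)", "free(left)", "robot_in(rmB)"]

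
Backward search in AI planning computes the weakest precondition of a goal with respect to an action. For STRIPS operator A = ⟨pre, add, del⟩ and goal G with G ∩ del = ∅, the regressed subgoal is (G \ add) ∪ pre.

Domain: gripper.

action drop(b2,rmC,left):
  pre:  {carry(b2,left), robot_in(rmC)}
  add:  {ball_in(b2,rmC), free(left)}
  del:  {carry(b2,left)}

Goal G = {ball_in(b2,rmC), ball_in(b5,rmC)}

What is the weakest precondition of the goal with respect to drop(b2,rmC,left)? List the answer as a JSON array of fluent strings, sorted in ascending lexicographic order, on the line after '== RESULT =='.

Compute (G \ add) ∪ pre:
  G ∩ del = {}  (empty — regression defined)
  G \ add = {ball_in(b2,rmC), ball_in(b5,rmC)} \ {ball_in(b2,rmC), free(left)} = {ball_in(b5,rmC)}
  ∪ pre   = {ball_in(b5,rmC)} ∪ {carry(b2,left), robot_in(rmC)}
          = {ball_in(b5,rmC), carry(b2,left), robot_in(rmC)}

== RESULT ==
["ball_in(b5,rmC)", "carry(b2,left)", "robot_in(rmC)"]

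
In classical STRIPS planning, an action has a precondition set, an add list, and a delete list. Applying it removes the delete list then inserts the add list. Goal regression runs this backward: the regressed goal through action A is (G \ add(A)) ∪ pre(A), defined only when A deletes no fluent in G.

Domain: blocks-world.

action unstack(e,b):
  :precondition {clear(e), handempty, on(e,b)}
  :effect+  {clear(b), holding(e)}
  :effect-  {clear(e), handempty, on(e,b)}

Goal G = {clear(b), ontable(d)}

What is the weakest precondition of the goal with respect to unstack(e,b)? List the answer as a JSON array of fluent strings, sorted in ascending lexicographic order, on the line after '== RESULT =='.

Regress:
  G ∩ del = {}  (empty — regression defined)
  G \ add = {clear(b), ontable(d)} \ {clear(b), holding(e)} = {ontable(d)}
  ∪ pre   = {ontable(d)} ∪ {clear(e), handempty, on(e,b)}
          = {clear(e), handempty, on(e,b), ontable(d)}

== RESULT ==
["clear(e)", "handempty", "on(e,b)", "ontable(d)"]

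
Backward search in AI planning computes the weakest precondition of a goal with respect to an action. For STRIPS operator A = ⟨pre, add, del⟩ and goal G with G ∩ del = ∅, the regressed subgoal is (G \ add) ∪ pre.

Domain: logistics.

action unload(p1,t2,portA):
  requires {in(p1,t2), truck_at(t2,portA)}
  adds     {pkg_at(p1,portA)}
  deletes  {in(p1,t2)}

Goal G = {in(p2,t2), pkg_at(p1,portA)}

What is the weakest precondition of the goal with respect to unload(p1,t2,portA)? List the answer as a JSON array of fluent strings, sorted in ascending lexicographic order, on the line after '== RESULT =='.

Regress:
  G ∩ del = {}  (empty — regression defined)
  G \ add = {in(p2,t2), pkg_at(p1,portA)} \ {pkg_at(p1,portA)} = {in(p2,t2)}
  ∪ pre   = {in(p2,t2)} ∪ {in(p1,t2), truck_at(t2,portA)}
          = {in(p1,t2), in(p2,t2), truck_at(t2,portA)}

== RESULT ==
["in(p1,t2)", "in(p2,t2)", "truck_at(t2,portA)"]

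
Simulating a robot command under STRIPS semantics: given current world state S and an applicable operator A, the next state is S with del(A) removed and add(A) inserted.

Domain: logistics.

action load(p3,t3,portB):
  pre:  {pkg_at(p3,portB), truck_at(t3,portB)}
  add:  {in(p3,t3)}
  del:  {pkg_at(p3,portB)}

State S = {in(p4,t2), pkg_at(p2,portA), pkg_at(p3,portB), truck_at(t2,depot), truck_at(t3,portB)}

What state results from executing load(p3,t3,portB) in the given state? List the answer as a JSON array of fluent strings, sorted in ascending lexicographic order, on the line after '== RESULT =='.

Compute (S \ del) ∪ add:
  pre ⊆ S: {pkg_at(p3,portB), truck_at(t3,portB)} ⊆ S  — applicable
  S \ del = {in(p4,t2), pkg_at(p2,portA), truck_at(t2,depot), truck_at(t3,portB)}
  ∪ add   = {in(p3,t3), in(p4,t2), pkg_at(p2,portA), truck_at(t2,depot), truck_at(t3,portB)}

== RESULT ==
["in(p3,t3)", "in(p4,t2)", "pkg_at(p2,portA)", "truck_at(t2,depot)", "truck_at(t3,portB)"]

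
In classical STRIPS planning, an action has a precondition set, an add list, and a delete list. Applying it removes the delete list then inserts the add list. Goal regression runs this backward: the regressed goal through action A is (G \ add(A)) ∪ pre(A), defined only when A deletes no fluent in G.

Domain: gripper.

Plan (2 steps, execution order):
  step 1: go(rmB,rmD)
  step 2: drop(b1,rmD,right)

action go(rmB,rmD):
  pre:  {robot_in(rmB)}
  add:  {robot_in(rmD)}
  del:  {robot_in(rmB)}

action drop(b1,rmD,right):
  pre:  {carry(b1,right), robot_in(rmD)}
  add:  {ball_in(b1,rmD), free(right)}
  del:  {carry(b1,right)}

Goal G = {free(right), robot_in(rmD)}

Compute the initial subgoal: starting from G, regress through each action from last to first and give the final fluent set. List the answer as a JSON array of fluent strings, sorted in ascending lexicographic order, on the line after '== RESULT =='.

Work backward from the goal:
  through step 2 (drop(b1,rmD,right)): drop {free(right)}, keep {robot_in(rmD)}, require {carry(b1,right), robot_in(rmD)}
    → {carry(b1,right), robot_in(rmD)}
  through step 1 (go(rmB,rmD)): drop {robot_in(rmD)}, keep {carry(b1,right)}, require {robot_in(rmB)}
    → {carry(b1,right), robot_in(rmB)}

== RESULT ==
["carry(b1,right)", "robot_in(rmB)"]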